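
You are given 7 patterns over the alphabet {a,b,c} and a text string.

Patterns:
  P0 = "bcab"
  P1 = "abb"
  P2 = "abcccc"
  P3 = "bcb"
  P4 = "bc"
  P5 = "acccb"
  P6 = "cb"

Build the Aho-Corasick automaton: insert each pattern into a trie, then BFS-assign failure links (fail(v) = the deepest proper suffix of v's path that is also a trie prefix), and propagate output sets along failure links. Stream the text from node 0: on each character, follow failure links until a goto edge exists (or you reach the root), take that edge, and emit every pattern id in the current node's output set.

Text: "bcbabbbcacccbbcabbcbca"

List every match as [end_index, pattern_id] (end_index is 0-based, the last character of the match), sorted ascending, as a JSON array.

Build:
Trie nodes:
  0='ε' goto a→5 b→1 c→17
  1='b' goto c→2
  2='bc' goto a→3 b→12  ←P4
  3='bca' goto b→4
  4='bcab' goto ·  ←P0
  5='a' goto b→6 c→13
  6='ab' goto b→7 c→8
  7='abb' goto ·  ←P1
  8='abc' goto c→9
  9='abcc' goto c→10
  10='abccc' goto c→11
  11='abcccc' goto ·  ←P2
  12='bcb' goto ·  ←P3
  13='ac' goto c→14
  14='acc' goto c→15
  15='accc' goto b→16
  16='acccb' goto ·  ←P5
  17='c' goto b→18
  18='cb' goto ·  ←P6

BFS fail/out derivation:
  n1('b'): parent n0 fail=0; on 'b' 0 → fail=0;  out ∅∪∅=∅
  n5('a'): parent n0 fail=0; on 'a' 0 → fail=0;  out ∅∪∅=∅
  n17('c'): parent n0 fail=0; on 'c' 0 → fail=0;  out ∅∪∅=∅
  n2('bc'): parent n1 fail=0; on 'c' 0 → fail=17;  out {4}∪∅={4}
  n6('ab'): parent n5 fail=0; on 'b' 0 → fail=1;  out ∅∪∅=∅
  n13('ac'): parent n5 fail=0; on 'c' 0 → fail=17;  out ∅∪∅=∅
  n18('cb'): parent n17 fail=0; on 'b' 0 → fail=1;  out {6}∪∅={6}
  n3('bca'): parent n2 fail=17; on 'a' 17→0 → fail=5;  out ∅∪∅=∅
  n7('abb'): parent n6 fail=1; on 'b' 1→0 → fail=1;  out {1}∪∅={1}
  n8('abc'): parent n6 fail=1; on 'c' 1 → fail=2;  out ∅∪{4}={4}
  n12('bcb'): parent n2 fail=17; on 'b' 17 → fail=18;  out {3}∪{6}={3,6}
  n14('acc'): parent n13 fail=17; on 'c' 17→0 → fail=17;  out ∅∪∅=∅
  n4('bcab'): parent n3 fail=5; on 'b' 5 → fail=6;  out {0}∪∅={0}
  n9('abcc'): parent n8 fail=2; on 'c' 2→17→0 → fail=17;  out ∅∪∅=∅
  n15('accc'): parent n14 fail=17; on 'c' 17→0 → fail=17;  out ∅∪∅=∅
  n10('abccc'): parent n9 fail=17; on 'c' 17→0 → fail=17;  out ∅∪∅=∅
  n16('acccb'): parent n15 fail=17; on 'b' 17 → fail=18;  out {5}∪{6}={5,6}
  n11('abcccc'): parent n10 fail=17; on 'c' 17→0 → fail=17;  out {2}∪∅={2}

Text stream:
[0] read 'b'  n0⇒n1
[1] read 'c'  n1⇒n2  ** P4@[0:1]
[2] read 'b'  n2⇒n12  ** P3@[0:2],P6@[1:2]
[3] read 'a'  n12⇒n5 (fail-walked)
[4] read 'b'  n5⇒n6
[5] read 'b'  n6⇒n7  ** P1@[3:5]
[6] read 'b'  n7⇒n1 (fail-walked)
[7] read 'c'  n1⇒n2  ** P4@[6:7]
[8] read 'a'  n2⇒n3
[9] read 'c'  n3⇒n13 (fail-walked)
[10] read 'c'  n13⇒n14
[11] read 'c'  n14⇒n15
[12] read 'b'  n15⇒n16  ** P5@[8:12],P6@[11:12]
[13] read 'b'  n16⇒n1 (fail-walked)
[14] read 'c'  n1⇒n2  ** P4@[13:14]
[15] read 'a'  n2⇒n3
[16] read 'b'  n3⇒n4  ** P0@[13:16]
[17] read 'b'  n4⇒n7 (fail-walked)  ** P1@[15:17]
[18] read 'c'  n7⇒n2 (fail-walked)  ** P4@[17:18]
[19] read 'b'  n2⇒n12  ** P3@[17:19],P6@[18:19]
[20] read 'c'  n12⇒n2 (fail-walked)  ** P4@[19:20]
[21] read 'a'  n2⇒n3

Matches: [[1,4],[2,3],[2,6],[5,1],[7,4],[12,5],[12,6],[14,4],[16,0],[17,1],[18,4],[19,3],[19,6],[20,4]]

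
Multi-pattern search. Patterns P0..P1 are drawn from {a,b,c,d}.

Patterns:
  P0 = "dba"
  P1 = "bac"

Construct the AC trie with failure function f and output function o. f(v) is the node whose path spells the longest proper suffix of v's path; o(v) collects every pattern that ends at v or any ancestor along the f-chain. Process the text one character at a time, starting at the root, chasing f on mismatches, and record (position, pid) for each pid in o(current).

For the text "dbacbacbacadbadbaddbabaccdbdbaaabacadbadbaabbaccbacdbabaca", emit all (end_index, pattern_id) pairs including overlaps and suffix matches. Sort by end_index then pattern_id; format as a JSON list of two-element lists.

Build:
Trie (insert patterns):
  n0 'ε': b→4 d→1
  n1 'd': b→2
  n2 'db': a→3
  n3 'dba': ·  ←P0
  n4 'b': a→5
  n5 'ba': c→6
  n6 'bac': ·  ←P1

BFS fail/out derivation:
  fail(1) 'd': from fail(0)=0 chase 'd': 0 ⇒ 0;  out=∅∪out(0)=∅
  fail(4) 'b': from fail(0)=0 chase 'b': 0 ⇒ 0;  out=∅∪out(0)=∅
  fail(2) 'db': from fail(1)=0 chase 'b': 0 ⇒ 4;  out=∅∪out(4)=∅
  fail(5) 'ba': from fail(4)=0 chase 'a': 0 ⇒ 0;  out=∅∪out(0)=∅
  fail(3) 'dba': from fail(2)=4 chase 'a': 4 ⇒ 5;  out={0}∪out(5)={0}
  fail(6) 'bac': from fail(5)=0 chase 'c': 0 ⇒ 0;  out={1}∪out(0)={1}

Run:
i=0 'd': node 0→1
i=1 'b': node 1→2
i=2 'a': node 2→3  → match P0@[0:2]
i=3 'c': node 3→6 (fail-walked)  → match P1@[1:3]
i=4 'b': node 6→4 (fail-walked)
i=5 'a': node 4→5
i=6 'c': node 5→6  → match P1@[4:6]
i=7 'b': node 6→4 (fail-walked)
i=8 'a': node 4→5
i=9 'c': node 5→6  → match P1@[7:9]
i=10 'a': node 6→0 (fail-walked)
i=11 'd': node 0→1
i=12 'b': node 1→2
i=13 'a': node 2→3  → match P0@[11:13]
i=14 'd': node 3→1 (fail-walked)
i=15 'b': node 1→2
i=16 'a': node 2→3  → match P0@[14:16]
i=17 'd': node 3→1 (fail-walked)
i=18 'd': node 1→1 (fail-walked)
i=19 'b': node 1→2
i=20 'a': node 2→3  → match P0@[18:20]
i=21 'b': node 3→4 (fail-walked)
i=22 'a': node 4→5
i=23 'c': node 5→6  → match P1@[21:23]
i=24 'c': node 6→0 (fail-walked)
i=25 'd': node 0→1
i=26 'b': node 1→2
i=27 'd': node 2→1 (fail-walked)
i=28 'b': node 1→2
i=29 'a': node 2→3  → match P0@[27:29]
i=30 'a': node 3→0 (fail-walked)
i=31 'a': node 0→0
i=32 'b': node 0→4
i=33 'a': node 4→5
i=34 'c': node 5→6  → match P1@[32:34]
i=35 'a': node 6→0 (fail-walked)
i=36 'd': node 0→1
i=37 'b': node 1→2
i=38 'a': node 2→3  → match P0@[36:38]
i=39 'd': node 3→1 (fail-walked)
i=40 'b': node 1→2
i=41 'a': node 2→3  → match P0@[39:41]
i=42 'a': node 3→0 (fail-walked)
i=43 'b': node 0→4
i=44 'b': node 4→4 (fail-walked)
i=45 'a': node 4→5
i=46 'c': node 5→6  → match P1@[44:46]
i=47 'c': node 6→0 (fail-walked)
i=48 'b': node 0→4
i=49 'a': node 4→5
i=50 'c': node 5→6  → match P1@[48:50]
i=51 'd': node 6→1 (fail-walked)
i=52 'b': node 1→2
i=53 'a': node 2→3  → match P0@[51:53]
i=54 'b': node 3→4 (fail-walked)
i=55 'a': node 4→5
i=56 'c': node 5→6  → match P1@[54:56]
i=57 'a': node 6→0 (fail-walked)

Matches: [[2,0],[3,1],[6,1],[9,1],[13,0],[16,0],[20,0],[23,1],[29,0],[34,1],[38,0],[41,0],[46,1],[50,1],[53,0],[56,1]]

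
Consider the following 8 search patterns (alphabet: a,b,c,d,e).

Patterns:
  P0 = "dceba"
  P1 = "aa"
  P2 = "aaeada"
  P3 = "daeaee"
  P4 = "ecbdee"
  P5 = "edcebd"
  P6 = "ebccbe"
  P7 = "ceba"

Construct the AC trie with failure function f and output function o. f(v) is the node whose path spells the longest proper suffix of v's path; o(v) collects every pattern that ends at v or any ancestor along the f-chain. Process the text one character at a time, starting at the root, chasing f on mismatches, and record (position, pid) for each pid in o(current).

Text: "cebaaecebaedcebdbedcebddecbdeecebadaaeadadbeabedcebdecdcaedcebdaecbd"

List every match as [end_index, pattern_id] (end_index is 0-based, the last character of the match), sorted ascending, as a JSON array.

Build:
Trie (insert patterns):
  n0 'ε': a→6 c→33 d→1 e→17
  n1 'd': a→12 c→2
  n2 'dc': e→3
  n3 'dce': b→4
  n4 'dceb': a→5
  n5 'dceba': ·  [P0 ends]
  n6 'a': a→7
  n7 'aa': e→8  [P1 ends]
  n8 'aae': a→9
  n9 'aaea': d→10
  n10 'aaead': a→11
  n11 'aaeada': ·  [P2 ends]
  n12 'da': e→13
  n13 'dae': a→14
  n14 'daea': e→15
  n15 'daeae': e→16
  n16 'daeaee': ·  [P3 ends]
  n17 'e': b→28 c→18 d→23
  n18 'ec': b→19
  n19 'ecb': d→20
  n20 'ecbd': e→21
  n21 'ecbde': e→22
  n22 'ecbdee': ·  [P4 ends]
  n23 'ed': c→24
  n24 'edc': e→25
  n25 'edce': b→26
  n26 'edceb': d→27
  n27 'edcebd': ·  [P5 ends]
  n28 'eb': c→29
  n29 'ebc': c→30
  n30 'ebcc': b→31
  n31 'ebccb': e→32
  n32 'ebccbe': ·  [P6 ends]
  n33 'c': e→34
  n34 'ce': b→35
  n35 'ceb': a→36
  n36 'ceba': ·  [P7 ends]

Failure links (BFS by depth):
  n1('d'): parent n0 fail=0; on 'd' 0 → fail=0;  out ∅∪∅=∅
  n6('a'): parent n0 fail=0; on 'a' 0 → fail=0;  out ∅∪∅=∅
  n17('e'): parent n0 fail=0; on 'e' 0 → fail=0;  out ∅∪∅=∅
  n33('c'): parent n0 fail=0; on 'c' 0 → fail=0;  out ∅∪∅=∅
  n2('dc'): parent n1 fail=0; on 'c' 0 → fail=33;  out ∅∪∅=∅
  n7('aa'): parent n6 fail=0; on 'a' 0 → fail=6;  out {1}∪∅={1}
  n12('da'): parent n1 fail=0; on 'a' 0 → fail=6;  out ∅∪∅=∅
  n18('ec'): parent n17 fail=0; on 'c' 0 → fail=33;  out ∅∪∅=∅
  n23('ed'): parent n17 fail=0; on 'd' 0 → fail=1;  out ∅∪∅=∅
  n28('eb'): parent n17 fail=0; on 'b' 0 → fail=0;  out ∅∪∅=∅
  n34('ce'): parent n33 fail=0; on 'e' 0 → fail=17;  out ∅∪∅=∅
  n3('dce'): parent n2 fail=33; on 'e' 33 → fail=34;  out ∅∪∅=∅
  n8('aae'): parent n7 fail=6; on 'e' 6→0 → fail=17;  out ∅∪∅=∅
  n13('dae'): parent n12 fail=6; on 'e' 6→0 → fail=17;  out ∅∪∅=∅
  n19('ecb'): parent n18 fail=33; on 'b' 33→0 → fail=0;  out ∅∪∅=∅
  n24('edc'): parent n23 fail=1; on 'c' 1 → fail=2;  out ∅∪∅=∅
  n29('ebc'): parent n28 fail=0; on 'c' 0 → fail=33;  out ∅∪∅=∅
  n35('ceb'): parent n34 fail=17; on 'b' 17 → fail=28;  out ∅∪∅=∅
  n4('dceb'): parent n3 fail=34; on 'b' 34 → fail=35;  out ∅∪∅=∅
  n9('aaea'): parent n8 fail=17; on 'a' 17→0 → fail=6;  out ∅∪∅=∅
  n14('daea'): parent n13 fail=17; on 'a' 17→0 → fail=6;  out ∅∪∅=∅
  n20('ecbd'): parent n19 fail=0; on 'd' 0 → fail=1;  out ∅∪∅=∅
  n25('edce'): parent n24 fail=2; on 'e' 2 → fail=3;  out ∅∪∅=∅
  n30('ebcc'): parent n29 fail=33; on 'c' 33→0 → fail=33;  out ∅∪∅=∅
  n36('ceba'): parent n35 fail=28; on 'a' 28→0 → fail=6;  out {7}∪∅={7}
  n5('dceba'): parent n4 fail=35; on 'a' 35 → fail=36;  out {0}∪{7}={0,7}
  n10('aaead'): parent n9 fail=6; on 'd' 6→0 → fail=1;  out ∅∪∅=∅
  n15('daeae'): parent n14 fail=6; on 'e' 6→0 → fail=17;  out ∅∪∅=∅
  n21('ecbde'): parent n20 fail=1; on 'e' 1→0 → fail=17;  out ∅∪∅=∅
  n26('edceb'): parent n25 fail=3; on 'b' 3 → fail=4;  out ∅∪∅=∅
  n31('ebccb'): parent n30 fail=33; on 'b' 33→0 → fail=0;  out ∅∪∅=∅
  n11('aaeada'): parent n10 fail=1; on 'a' 1 → fail=12;  out {2}∪∅={2}
  n16('daeaee'): parent n15 fail=17; on 'e' 17→0 → fail=17;  out {3}∪∅={3}
  n22('ecbdee'): parent n21 fail=17; on 'e' 17→0 → fail=17;  out {4}∪∅={4}
  n27('edcebd'): parent n26 fail=4; on 'd' 4→35→28→0 → fail=1;  out {5}∪∅={5}
  n32('ebccbe'): parent n31 fail=0; on 'e' 0 → fail=17;  out {6}∪∅={6}

Text stream:
i=0 'c': node 0→33
i=1 'e': node 33→34
i=2 'b': node 34→35
i=3 'a': node 35→36  ** P7@[0:3]
i=4 'a': node 36→7 ·f  ** P1@[3:4]
i=5 'e': node 7→8
i=6 'c': node 8→18 ·f
i=7 'e': node 18→34 ·f
i=8 'b': node 34→35
i=9 'a': node 35→36  ** P7@[6:9]
i=10 'e': node 36→17 ·f
i=11 'd': node 17→23
i=12 'c': node 23→24
i=13 'e': node 24→25
i=14 'b': node 25→26
i=15 'd': node 26→27  ** P5@[10:15]
i=16 'b': node 27→0 ·f
i=17 'e': node 0→17
i=18 'd': node 17→23
i=19 'c': node 23→24
i=20 'e': node 24→25
i=21 'b': node 25→26
i=22 'd': node 26→27  ** P5@[17:22]
i=23 'd': node 27→1 ·f
i=24 'e': node 1→17 ·f
i=25 'c': node 17→18
i=26 'b': node 18→19
i=27 'd': node 19→20
i=28 'e': node 20→21
i=29 'e': node 21→22  ** P4@[24:29]
i=30 'c': node 22→18 ·f
i=31 'e': node 18→34 ·f
i=32 'b': node 34→35
i=33 'a': node 35→36  ** P7@[30:33]
i=34 'd': node 36→1 ·f
i=35 'a': node 1→12
i=36 'a': node 12→7 ·f  ** P1@[35:36]
i=37 'e': node 7→8
i=38 'a': node 8→9
i=39 'd': node 9→10
i=40 'a': node 10→11  ** P2@[35:40]
i=41 'd': node 11→1 ·f
i=42 'b': node 1→0 ·f
i=43 'e': node 0→17
i=44 'a': node 17→6 ·f
i=45 'b': node 6→0 ·f
i=46 'e': node 0→17
i=47 'd': node 17→23
i=48 'c': node 23→24
i=49 'e': node 24→25
i=50 'b': node 25→26
i=51 'd': node 26→27  ** P5@[46:51]
i=52 'e': node 27→17 ·f
i=53 'c': node 17→18
i=54 'd': node 18→1 ·f
i=55 'c': node 1→2
i=56 'a': node 2→6 ·f
i=57 'e': node 6→17 ·f
i=58 'd': node 17→23
i=59 'c': node 23→24
i=60 'e': node 24→25
i=61 'b': node 25→26
i=62 'd': node 26→27  ** P5@[57:62]
i=63 'a': node 27→12 ·f
i=64 'e': node 12→13
i=65 'c': node 13→18 ·f
i=66 'b': node 18→19
i=67 'd': node 19→20

Result: [[3,7],[4,1],[9,7],[15,5],[22,5],[29,4],[33,7],[36,1],[40,2],[51,5],[62,5]]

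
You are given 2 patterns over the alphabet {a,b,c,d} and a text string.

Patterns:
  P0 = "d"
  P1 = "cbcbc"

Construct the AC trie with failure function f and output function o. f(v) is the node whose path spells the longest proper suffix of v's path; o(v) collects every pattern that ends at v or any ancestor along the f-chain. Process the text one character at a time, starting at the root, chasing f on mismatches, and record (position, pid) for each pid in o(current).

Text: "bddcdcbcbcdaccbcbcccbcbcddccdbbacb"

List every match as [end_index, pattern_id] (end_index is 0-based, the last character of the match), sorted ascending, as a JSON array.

Construct AC machine:
Trie nodes:
  n0 'ε': c→2 d→1
  n1 'd': ·  ←P0
  n2 'c': b→3
  n3 'cb': c→4
  n4 'cbc': b→5
  n5 'cbcb': c→6
  n6 'cbcbc': ·  ←P1

BFS fail/out derivation:
  n1('d'): parent n0 fail=0; on 'd' 0 → fail=0;  out {0}∪∅={0}
  n2('c'): parent n0 fail=0; on 'c' 0 → fail=0;  out ∅∪∅=∅
  n3('cb'): parent n2 fail=0; on 'b' 0 → fail=0;  out ∅∪∅=∅
  n4('cbc'): parent n3 fail=0; on 'c' 0 → fail=2;  out ∅∪∅=∅
  n5('cbcb'): parent n4 fail=2; on 'b' 2 → fail=3;  out ∅∪∅=∅
  n6('cbcbc'): parent n5 fail=3; on 'c' 3 → fail=4;  out {1}∪∅={1}

Scan:
[0] read 'b'  n0⇒n0
[1] read 'd'  n0⇒n1  ** P0@[1:1]
[2] read 'd'  n1⇒n1 (fail-walked)  ** P0@[2:2]
[3] read 'c'  n1⇒n2 (fail-walked)
[4] read 'd'  n2⇒n1 (fail-walked)  ** P0@[4:4]
[5] read 'c'  n1⇒n2 (fail-walked)
[6] read 'b'  n2⇒n3
[7] read 'c'  n3⇒n4
[8] read 'b'  n4⇒n5
[9] read 'c'  n5⇒n6  ** P1@[5:9]
[10] read 'd'  n6⇒n1 (fail-walked)  ** P0@[10:10]
[11] read 'a'  n1⇒n0 (fail-walked)
[12] read 'c'  n0⇒n2
[13] read 'c'  n2⇒n2 (fail-walked)
[14] read 'b'  n2⇒n3
[15] read 'c'  n3⇒n4
[16] read 'b'  n4⇒n5
[17] read 'c'  n5⇒n6  ** P1@[13:17]
[18] read 'c'  n6⇒n2 (fail-walked)
[19] read 'c'  n2⇒n2 (fail-walked)
[20] read 'b'  n2⇒n3
[21] read 'c'  n3⇒n4
[22] read 'b'  n4⇒n5
[23] read 'c'  n5⇒n6  ** P1@[19:23]
[24] read 'd'  n6⇒n1 (fail-walked)  ** P0@[24:24]
[25] read 'd'  n1⇒n1 (fail-walked)  ** P0@[25:25]
[26] read 'c'  n1⇒n2 (fail-walked)
[27] read 'c'  n2⇒n2 (fail-walked)
[28] read 'd'  n2⇒n1 (fail-walked)  ** P0@[28:28]
[29] read 'b'  n1⇒n0 (fail-walked)
[30] read 'b'  n0⇒n0
[31] read 'a'  n0⇒n0
[32] read 'c'  n0⇒n2
[33] read 'b'  n2⇒n3

Matches: [[1,0],[2,0],[4,0],[9,1],[10,0],[17,1],[23,1],[24,0],[25,0],[28,0]]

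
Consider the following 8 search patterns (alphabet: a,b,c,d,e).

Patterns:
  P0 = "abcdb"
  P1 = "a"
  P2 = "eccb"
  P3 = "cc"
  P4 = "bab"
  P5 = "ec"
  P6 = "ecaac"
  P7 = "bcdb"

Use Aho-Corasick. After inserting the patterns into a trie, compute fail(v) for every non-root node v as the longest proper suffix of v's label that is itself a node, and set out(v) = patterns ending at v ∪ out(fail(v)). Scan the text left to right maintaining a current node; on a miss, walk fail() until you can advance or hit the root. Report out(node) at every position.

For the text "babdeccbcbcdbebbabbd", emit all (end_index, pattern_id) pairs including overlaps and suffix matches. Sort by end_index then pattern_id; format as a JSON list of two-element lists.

Build automaton:
Trie (insert patterns):
  0='ε' goto a→1 b→12 c→10 e→6
  1='a' goto b→2  ←P1
  2='ab' goto c→3
  3='abc' goto d→4
  4='abcd' goto b→5
  5='abcdb' goto ·  ←P0
  6='e' goto c→7
  7='ec' goto a→15 c→8  ←P5
  8='ecc' goto b→9
  9='eccb' goto ·  ←P2
  10='c' goto c→11
  11='cc' goto ·  ←P3
  12='b' goto a→13 c→18
  13='ba' goto b→14
  14='bab' goto ·  ←P4
  15='eca' goto a→16
  16='ecaa' goto c→17
  17='ecaac' goto ·  ←P6
  18='bc' goto d→19
  19='bcd' goto b→20
  20='bcdb' goto ·  ←P7

BFS fail/out derivation:
  fail(1) 'a': from fail(0)=0 chase 'a': 0 ⇒ 0;  out={1}∪out(0)={1}
  fail(6) 'e': from fail(0)=0 chase 'e': 0 ⇒ 0;  out=∅∪out(0)=∅
  fail(10) 'c': from fail(0)=0 chase 'c': 0 ⇒ 0;  out=∅∪out(0)=∅
  fail(12) 'b': from fail(0)=0 chase 'b': 0 ⇒ 0;  out=∅∪out(0)=∅
  fail(2) 'ab': from fail(1)=0 chase 'b': 0 ⇒ 12;  out=∅∪out(12)=∅
  fail(7) 'ec': from fail(6)=0 chase 'c': 0 ⇒ 10;  out={5}∪out(10)={5}
  fail(11) 'cc': from fail(10)=0 chase 'c': 0 ⇒ 10;  out={3}∪out(10)={3}
  fail(13) 'ba': from fail(12)=0 chase 'a': 0 ⇒ 1;  out=∅∪out(1)={1}
  fail(18) 'bc': from fail(12)=0 chase 'c': 0 ⇒ 10;  out=∅∪out(10)=∅
  fail(3) 'abc': from fail(2)=12 chase 'c': 12 ⇒ 18;  out=∅∪out(18)=∅
  fail(8) 'ecc': from fail(7)=10 chase 'c': 10 ⇒ 11;  out=∅∪out(11)={3}
  fail(14) 'bab': from fail(13)=1 chase 'b': 1 ⇒ 2;  out={4}∪out(2)={4}
  fail(15) 'eca': from fail(7)=10 chase 'a': 10→0 ⇒ 1;  out=∅∪out(1)={1}
  fail(19) 'bcd': from fail(18)=10 chase 'd': 10→0 ⇒ 0;  out=∅∪out(0)=∅
  fail(4) 'abcd': from fail(3)=18 chase 'd': 18 ⇒ 19;  out=∅∪out(19)=∅
  fail(9) 'eccb': from fail(8)=11 chase 'b': 11→10→0 ⇒ 12;  out={2}∪out(12)={2}
  fail(16) 'ecaa': from fail(15)=1 chase 'a': 1→0 ⇒ 1;  out=∅∪out(1)={1}
  fail(20) 'bcdb': from fail(19)=0 chase 'b': 0 ⇒ 12;  out={7}∪out(12)={7}
  fail(5) 'abcdb': from fail(4)=19 chase 'b': 19 ⇒ 20;  out={0}∪out(20)={0,7}
  fail(17) 'ecaac': from fail(16)=1 chase 'c': 1→0 ⇒ 10;  out={6}∪out(10)={6}

Scan:
[0] read 'b'  n0⇒n12
[1] read 'a'  n12⇒n13  emit P1@[1:1]
[2] read 'b'  n13⇒n14  emit P4@[0:2]
[3] read 'd'  n14⇒n0 ·f
[4] read 'e'  n0⇒n6
[5] read 'c'  n6⇒n7  emit P5@[4:5]
[6] read 'c'  n7⇒n8  emit P3@[5:6]
[7] read 'b'  n8⇒n9  emit P2@[4:7]
[8] read 'c'  n9⇒n18 ·f
[9] read 'b'  n18⇒n12 ·f
[10] read 'c'  n12⇒n18
[11] read 'd'  n18⇒n19
[12] read 'b'  n19⇒n20  emit P7@[9:12]
[13] read 'e'  n20⇒n6 ·f
[14] read 'b'  n6⇒n12 ·f
[15] read 'b'  n12⇒n12 ·f
[16] read 'a'  n12⇒n13  emit P1@[16:16]
[17] read 'b'  n13⇒n14  emit P4@[15:17]
[18] read 'b'  n14⇒n12 ·f
[19] read 'd'  n12⇒n0 ·f

Result: [[1,1],[2,4],[5,5],[6,3],[7,2],[12,7],[16,1],[17,4]]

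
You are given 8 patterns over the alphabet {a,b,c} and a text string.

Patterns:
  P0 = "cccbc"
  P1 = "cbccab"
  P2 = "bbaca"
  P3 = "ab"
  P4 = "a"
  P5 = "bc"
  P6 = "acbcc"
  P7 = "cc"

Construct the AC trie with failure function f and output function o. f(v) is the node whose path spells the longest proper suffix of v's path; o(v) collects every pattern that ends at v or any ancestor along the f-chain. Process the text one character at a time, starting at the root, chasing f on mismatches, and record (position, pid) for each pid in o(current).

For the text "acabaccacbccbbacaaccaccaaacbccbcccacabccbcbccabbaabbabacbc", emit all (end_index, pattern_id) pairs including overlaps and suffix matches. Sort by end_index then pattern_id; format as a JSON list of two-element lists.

Build automaton:
Trie (insert patterns):
  n0 'ε': a→16 b→11 c→1
  n1 'c': b→6 c→2
  n2 'cc': c→3  [P7 ends]
  n3 'ccc': b→4
  n4 'cccb': c→5
  n5 'cccbc': ·  [P0 ends]
  n6 'cb': c→7
  n7 'cbc': c→8
  n8 'cbcc': a→9
  n9 'cbcca': b→10
  n10 'cbccab': ·  [P1 ends]
  n11 'b': b→12 c→18
  n12 'bb': a→13
  n13 'bba': c→14
  n14 'bbac': a→15
  n15 'bbaca': ·  [P2 ends]
  n16 'a': b→17 c→19  [P4 ends]
  n17 'ab': ·  [P3 ends]
  n18 'bc': ·  [P5 ends]
  n19 'ac': b→20
  n20 'acb': c→21
  n21 'acbc': c→22
  n22 'acbcc': ·  [P6 ends]

BFS fail/out derivation:
  fail(1) 'c': from fail(0)=0 chase 'c': 0 ⇒ 0;  out=∅∪out(0)=∅
  fail(11) 'b': from fail(0)=0 chase 'b': 0 ⇒ 0;  out=∅∪out(0)=∅
  fail(16) 'a': from fail(0)=0 chase 'a': 0 ⇒ 0;  out={4}∪out(0)={4}
  fail(2) 'cc': from fail(1)=0 chase 'c': 0 ⇒ 1;  out={7}∪out(1)={7}
  fail(6) 'cb': from fail(1)=0 chase 'b': 0 ⇒ 11;  out=∅∪out(11)=∅
  fail(12) 'bb': from fail(11)=0 chase 'b': 0 ⇒ 11;  out=∅∪out(11)=∅
  fail(17) 'ab': from fail(16)=0 chase 'b': 0 ⇒ 11;  out={3}∪out(11)={3}
  fail(18) 'bc': from fail(11)=0 chase 'c': 0 ⇒ 1;  out={5}∪out(1)={5}
  fail(19) 'ac': from fail(16)=0 chase 'c': 0 ⇒ 1;  out=∅∪out(1)=∅
  fail(3) 'ccc': from fail(2)=1 chase 'c': 1 ⇒ 2;  out=∅∪out(2)={7}
  fail(7) 'cbc': from fail(6)=11 chase 'c': 11 ⇒ 18;  out=∅∪out(18)={5}
  fail(13) 'bba': from fail(12)=11 chase 'a': 11→0 ⇒ 16;  out=∅∪out(16)={4}
  fail(20) 'acb': from fail(19)=1 chase 'b': 1 ⇒ 6;  out=∅∪out(6)=∅
  fail(4) 'cccb': from fail(3)=2 chase 'b': 2→1 ⇒ 6;  out=∅∪out(6)=∅
  fail(8) 'cbcc': from fail(7)=18 chase 'c': 18→1 ⇒ 2;  out=∅∪out(2)={7}
  fail(14) 'bbac': from fail(13)=16 chase 'c': 16 ⇒ 19;  out=∅∪out(19)=∅
  fail(21) 'acbc': from fail(20)=6 chase 'c': 6 ⇒ 7;  out=∅∪out(7)={5}
  fail(5) 'cccbc': from fail(4)=6 chase 'c': 6 ⇒ 7;  out={0}∪out(7)={0,5}
  fail(9) 'cbcca': from fail(8)=2 chase 'a': 2→1→0 ⇒ 16;  out=∅∪out(16)={4}
  fail(15) 'bbaca': from fail(14)=19 chase 'a': 19→1→0 ⇒ 16;  out={2}∪out(16)={2,4}
  fail(22) 'acbcc': from fail(21)=7 chase 'c': 7 ⇒ 8;  out={6}∪out(8)={6,7}
  fail(10) 'cbccab': from fail(9)=16 chase 'b': 16 ⇒ 17;  out={1}∪out(17)={1,3}

Text stream:
[0] read 'a'  n0⇒n16  emit P4@[0:0]
[1] read 'c'  n16⇒n19
[2] read 'a'  n19⇒n16 ·f  emit P4@[2:2]
[3] read 'b'  n16⇒n17  emit P3@[2:3]
[4] read 'a'  n17⇒n16 ·f  emit P4@[4:4]
[5] read 'c'  n16⇒n19
[6] read 'c'  n19⇒n2 ·f  emit P7@[5:6]
[7] read 'a'  n2⇒n16 ·f  emit P4@[7:7]
[8] read 'c'  n16⇒n19
[9] read 'b'  n19⇒n20
[10] read 'c'  n20⇒n21  emit P5@[9:10]
[11] read 'c'  n21⇒n22  emit P6@[7:11],P7@[10:11]
[12] read 'b'  n22⇒n6 ·f
[13] read 'b'  n6⇒n12 ·f
[14] read 'a'  n12⇒n13  emit P4@[14:14]
[15] read 'c'  n13⇒n14
[16] read 'a'  n14⇒n15  emit P2@[12:16],P4@[16:16]
[17] read 'a'  n15⇒n16 ·f  emit P4@[17:17]
[18] read 'c'  n16⇒n19
[19] read 'c'  n19⇒n2 ·f  emit P7@[18:19]
[20] read 'a'  n2⇒n16 ·f  emit P4@[20:20]
[21] read 'c'  n16⇒n19
[22] read 'c'  n19⇒n2 ·f  emit P7@[21:22]
[23] read 'a'  n2⇒n16 ·f  emit P4@[23:23]
[24] read 'a'  n16⇒n16 ·f  emit P4@[24:24]
[25] read 'a'  n16⇒n16 ·f  emit P4@[25:25]
[26] read 'c'  n16⇒n19
[27] read 'b'  n19⇒n20
[28] read 'c'  n20⇒n21  emit P5@[27:28]
[29] read 'c'  n21⇒n22  emit P6@[25:29],P7@[28:29]
[30] read 'b'  n22⇒n6 ·f
[31] read 'c'  n6⇒n7  emit P5@[30:31]
[32] read 'c'  n7⇒n8  emit P7@[31:32]
[33] read 'c'  n8⇒n3 ·f  emit P7@[32:33]
[34] read 'a'  n3⇒n16 ·f  emit P4@[34:34]
[35] read 'c'  n16⇒n19
[36] read 'a'  n19⇒n16 ·f  emit P4@[36:36]
[37] read 'b'  n16⇒n17  emit P3@[36:37]
[38] read 'c'  n17⇒n18 ·f  emit P5@[37:38]
[39] read 'c'  n18⇒n2 ·f  emit P7@[38:39]
[40] read 'b'  n2⇒n6 ·f
[41] read 'c'  n6⇒n7  emit P5@[40:41]
[42] read 'b'  n7⇒n6 ·f
[43] read 'c'  n6⇒n7  emit P5@[42:43]
[44] read 'c'  n7⇒n8  emit P7@[43:44]
[45] read 'a'  n8⇒n9  emit P4@[45:45]
[46] read 'b'  n9⇒n10  emit P1@[41:46],P3@[45:46]
[47] read 'b'  n10⇒n12 ·f
[48] read 'a'  n12⇒n13  emit P4@[48:48]
[49] read 'a'  n13⇒n16 ·f  emit P4@[49:49]
[50] read 'b'  n16⇒n17  emit P3@[49:50]
[51] read 'b'  n17⇒n12 ·f
[52] read 'a'  n12⇒n13  emit P4@[52:52]
[53] read 'b'  n13⇒n17 ·f  emit P3@[52:53]
[54] read 'a'  n17⇒n16 ·f  emit P4@[54:54]
[55] read 'c'  n16⇒n19
[56] read 'b'  n19⇒n20
[57] read 'c'  n20⇒n21  emit P5@[56:57]

All matches (sorted): [[0,4],[2,4],[3,3],[4,4],[6,7],[7,4],[10,5],[11,6],[11,7],[14,4],[16,2],[16,4],[17,4],[19,7],[20,4],[22,7],[23,4],[24,4],[25,4],[28,5],[29,6],[29,7],[31,5],[32,7],[33,7],[34,4],[36,4],[37,3],[38,5],[39,7],[41,5],[43,5],[44,7],[45,4],[46,1],[46,3],[48,4],[49,4],[50,3],[52,4],[53,3],[54,4],[57,5]]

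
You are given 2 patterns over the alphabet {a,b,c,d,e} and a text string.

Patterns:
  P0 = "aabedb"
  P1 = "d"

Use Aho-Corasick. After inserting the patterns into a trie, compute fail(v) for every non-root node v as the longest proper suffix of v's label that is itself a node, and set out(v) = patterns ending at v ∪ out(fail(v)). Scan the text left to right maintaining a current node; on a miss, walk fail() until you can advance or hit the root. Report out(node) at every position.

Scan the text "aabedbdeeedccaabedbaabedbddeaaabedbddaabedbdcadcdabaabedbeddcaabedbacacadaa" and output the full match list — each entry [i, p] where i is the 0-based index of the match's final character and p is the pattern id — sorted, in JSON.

Build:
Trie nodes:
  n0 'ε': a→1 d→7
  n1 'a': a→2
  n2 'aa': b→3
  n3 'aab': e→4
  n4 'aabe': d→5
  n5 'aabed': b→6
  n6 'aabedb': ·  [P0 ends]
  n7 'd': ·  [P1 ends]

BFS fail/out derivation:
  n1('a'): parent n0 fail=0; on 'a' 0 → fail=0;  out ∅∪∅=∅
  n7('d'): parent n0 fail=0; on 'd' 0 → fail=0;  out {1}∪∅={1}
  n2('aa'): parent n1 fail=0; on 'a' 0 → fail=1;  out ∅∪∅=∅
  n3('aab'): parent n2 fail=1; on 'b' 1→0 → fail=0;  out ∅∪∅=∅
  n4('aabe'): parent n3 fail=0; on 'e' 0 → fail=0;  out ∅∪∅=∅
  n5('aabed'): parent n4 fail=0; on 'd' 0 → fail=7;  out ∅∪{1}={1}
  n6('aabedb'): parent n5 fail=7; on 'b' 7→0 → fail=0;  out {0}∪∅={0}

Run:
i=0 'a': node 0→1
i=1 'a': node 1→2
i=2 'b': node 2→3
i=3 'e': node 3→4
i=4 'd': node 4→5  emit P1@[4:4]
i=5 'b': node 5→6  emit P0@[0:5]
i=6 'd': node 6→7 (via fail)  emit P1@[6:6]
i=7 'e': node 7→0 (via fail)
i=8 'e': node 0→0
i=9 'e': node 0→0
i=10 'd': node 0→7  emit P1@[10:10]
i=11 'c': node 7→0 (via fail)
i=12 'c': node 0→0
i=13 'a': node 0→1
i=14 'a': node 1→2
i=15 'b': node 2→3
i=16 'e': node 3→4
i=17 'd': node 4→5  emit P1@[17:17]
i=18 'b': node 5→6  emit P0@[13:18]
i=19 'a': node 6→1 (via fail)
i=20 'a': node 1→2
i=21 'b': node 2→3
i=22 'e': node 3→4
i=23 'd': node 4→5  emit P1@[23:23]
i=24 'b': node 5→6  emit P0@[19:24]
i=25 'd': node 6→7 (via fail)  emit P1@[25:25]
i=26 'd': node 7→7 (via fail)  emit P1@[26:26]
i=27 'e': node 7→0 (via fail)
i=28 'a': node 0→1
i=29 'a': node 1→2
i=30 'a': node 2→2 (via fail)
i=31 'b': node 2→3
i=32 'e': node 3→4
i=33 'd': node 4→5  emit P1@[33:33]
i=34 'b': node 5→6  emit P0@[29:34]
i=35 'd': node 6→7 (via fail)  emit P1@[35:35]
i=36 'd': node 7→7 (via fail)  emit P1@[36:36]
i=37 'a': node 7→1 (via fail)
i=38 'a': node 1→2
i=39 'b': node 2→3
i=40 'e': node 3→4
i=41 'd': node 4→5  emit P1@[41:41]
i=42 'b': node 5→6  emit P0@[37:42]
i=43 'd': node 6→7 (via fail)  emit P1@[43:43]
i=44 'c': node 7→0 (via fail)
i=45 'a': node 0→1
i=46 'd': node 1→7 (via fail)  emit P1@[46:46]
i=47 'c': node 7→0 (via fail)
i=48 'd': node 0→7  emit P1@[48:48]
i=49 'a': node 7→1 (via fail)
i=50 'b': node 1→0 (via fail)
i=51 'a': node 0→1
i=52 'a': node 1→2
i=53 'b': node 2→3
i=54 'e': node 3→4
i=55 'd': node 4→5  emit P1@[55:55]
i=56 'b': node 5→6  emit P0@[51:56]
i=57 'e': node 6→0 (via fail)
i=58 'd': node 0→7  emit P1@[58:58]
i=59 'd': node 7→7 (via fail)  emit P1@[59:59]
i=60 'c': node 7→0 (via fail)
i=61 'a': node 0→1
i=62 'a': node 1→2
i=63 'b': node 2→3
i=64 'e': node 3→4
i=65 'd': node 4→5  emit P1@[65:65]
i=66 'b': node 5→6  emit P0@[61:66]
i=67 'a': node 6→1 (via fail)
i=68 'c': node 1→0 (via fail)
i=69 'a': node 0→1
i=70 'c': node 1→0 (via fail)
i=71 'a': node 0→1
i=72 'd': node 1→7 (via fail)  emit P1@[72:72]
i=73 'a': node 7→1 (via fail)
i=74 'a': node 1→2

Matches: [[4,1],[5,0],[6,1],[10,1],[17,1],[18,0],[23,1],[24,0],[25,1],[26,1],[33,1],[34,0],[35,1],[36,1],[41,1],[42,0],[43,1],[46,1],[48,1],[55,1],[56,0],[58,1],[59,1],[65,1],[66,0],[72,1]]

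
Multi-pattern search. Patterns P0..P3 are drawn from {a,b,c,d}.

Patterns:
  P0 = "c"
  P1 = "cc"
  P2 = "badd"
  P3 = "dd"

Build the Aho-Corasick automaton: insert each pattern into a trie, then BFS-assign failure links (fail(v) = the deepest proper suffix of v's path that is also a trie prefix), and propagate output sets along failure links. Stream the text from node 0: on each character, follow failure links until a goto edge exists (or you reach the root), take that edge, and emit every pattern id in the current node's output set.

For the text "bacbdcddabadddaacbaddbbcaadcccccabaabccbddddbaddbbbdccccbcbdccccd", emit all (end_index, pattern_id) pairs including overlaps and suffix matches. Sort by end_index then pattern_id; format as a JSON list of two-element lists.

Build automaton:
Trie (insert patterns):
  0='ε' goto b→3 c→1 d→7
  1='c' goto c→2  ←P0
  2='cc' goto ·  ←P1
  3='b' goto a→4
  4='ba' goto d→5
  5='bad' goto d→6
  6='badd' goto ·  ←P2
  7='d' goto d→8
  8='dd' goto ·  ←P3

Failure links (BFS by depth):
  fail(1) 'c': from fail(0)=0 chase 'c': 0 ⇒ 0;  out={0}∪out(0)={0}
  fail(3) 'b': from fail(0)=0 chase 'b': 0 ⇒ 0;  out=∅∪out(0)=∅
  fail(7) 'd': from fail(0)=0 chase 'd': 0 ⇒ 0;  out=∅∪out(0)=∅
  fail(2) 'cc': from fail(1)=0 chase 'c': 0 ⇒ 1;  out={1}∪out(1)={0,1}
  fail(4) 'ba': from fail(3)=0 chase 'a': 0 ⇒ 0;  out=∅∪out(0)=∅
  fail(8) 'dd': from fail(7)=0 chase 'd': 0 ⇒ 7;  out={3}∪out(7)={3}
  fail(5) 'bad': from fail(4)=0 chase 'd': 0 ⇒ 7;  out=∅∪out(7)=∅
  fail(6) 'badd': from fail(5)=7 chase 'd': 7 ⇒ 8;  out={2}∪out(8)={2,3}

Text stream:
[0] read 'b'  n0⇒n3
[1] read 'a'  n3⇒n4
[2] read 'c'  n4⇒n1 (fail-walked)  ** P0@[2:2]
[3] read 'b'  n1⇒n3 (fail-walked)
[4] read 'd'  n3⇒n7 (fail-walked)
[5] read 'c'  n7⇒n1 (fail-walked)  ** P0@[5:5]
[6] read 'd'  n1⇒n7 (fail-walked)
[7] read 'd'  n7⇒n8  ** P3@[6:7]
[8] read 'a'  n8⇒n0 (fail-walked)
[9] read 'b'  n0⇒n3
[10] read 'a'  n3⇒n4
[11] read 'd'  n4⇒n5
[12] read 'd'  n5⇒n6  ** P2@[9:12],P3@[11:12]
[13] read 'd'  n6⇒n8 (fail-walked)  ** P3@[12:13]
[14] read 'a'  n8⇒n0 (fail-walked)
[15] read 'a'  n0⇒n0
[16] read 'c'  n0⇒n1  ** P0@[16:16]
[17] read 'b'  n1⇒n3 (fail-walked)
[18] read 'a'  n3⇒n4
[19] read 'd'  n4⇒n5
[20] read 'd'  n5⇒n6  ** P2@[17:20],P3@[19:20]
[21] read 'b'  n6⇒n3 (fail-walked)
[22] read 'b'  n3⇒n3 (fail-walked)
[23] read 'c'  n3⇒n1 (fail-walked)  ** P0@[23:23]
[24] read 'a'  n1⇒n0 (fail-walked)
[25] read 'a'  n0⇒n0
[26] read 'd'  n0⇒n7
[27] read 'c'  n7⇒n1 (fail-walked)  ** P0@[27:27]
[28] read 'c'  n1⇒n2  ** P0@[28:28],P1@[27:28]
[29] read 'c'  n2⇒n2 (fail-walked)  ** P0@[29:29],P1@[28:29]
[30] read 'c'  n2⇒n2 (fail-walked)  ** P0@[30:30],P1@[29:30]
[31] read 'c'  n2⇒n2 (fail-walked)  ** P0@[31:31],P1@[30:31]
[32] read 'a'  n2⇒n0 (fail-walked)
[33] read 'b'  n0⇒n3
[34] read 'a'  n3⇒n4
[35] read 'a'  n4⇒n0 (fail-walked)
[36] read 'b'  n0⇒n3
[37] read 'c'  n3⇒n1 (fail-walked)  ** P0@[37:37]
[38] read 'c'  n1⇒n2  ** P0@[38:38],P1@[37:38]
[39] read 'b'  n2⇒n3 (fail-walked)
[40] read 'd'  n3⇒n7 (fail-walked)
[41] read 'd'  n7⇒n8  ** P3@[40:41]
[42] read 'd'  n8⇒n8 (fail-walked)  ** P3@[41:42]
[43] read 'd'  n8⇒n8 (fail-walked)  ** P3@[42:43]
[44] read 'b'  n8⇒n3 (fail-walked)
[45] read 'a'  n3⇒n4
[46] read 'd'  n4⇒n5
[47] read 'd'  n5⇒n6  ** P2@[44:47],P3@[46:47]
[48] read 'b'  n6⇒n3 (fail-walked)
[49] read 'b'  n3⇒n3 (fail-walked)
[50] read 'b'  n3⇒n3 (fail-walked)
[51] read 'd'  n3⇒n7 (fail-walked)
[52] read 'c'  n7⇒n1 (fail-walked)  ** P0@[52:52]
[53] read 'c'  n1⇒n2  ** P0@[53:53],P1@[52:53]
[54] read 'c'  n2⇒n2 (fail-walked)  ** P0@[54:54],P1@[53:54]
[55] read 'c'  n2⇒n2 (fail-walked)  ** P0@[55:55],P1@[54:55]
[56] read 'b'  n2⇒n3 (fail-walked)
[57] read 'c'  n3⇒n1 (fail-walked)  ** P0@[57:57]
[58] read 'b'  n1⇒n3 (fail-walked)
[59] read 'd'  n3⇒n7 (fail-walked)
[60] read 'c'  n7⇒n1 (fail-walked)  ** P0@[60:60]
[61] read 'c'  n1⇒n2  ** P0@[61:61],P1@[60:61]
[62] read 'c'  n2⇒n2 (fail-walked)  ** P0@[62:62],P1@[61:62]
[63] read 'c'  n2⇒n2 (fail-walked)  ** P0@[63:63],P1@[62:63]
[64] read 'd'  n2⇒n7 (fail-walked)

All matches (sorted): [[2,0],[5,0],[7,3],[12,2],[12,3],[13,3],[16,0],[20,2],[20,3],[23,0],[27,0],[28,0],[28,1],[29,0],[29,1],[30,0],[30,1],[31,0],[31,1],[37,0],[38,0],[38,1],[41,3],[42,3],[43,3],[47,2],[47,3],[52,0],[53,0],[53,1],[54,0],[54,1],[55,0],[55,1],[57,0],[60,0],[61,0],[61,1],[62,0],[62,1],[63,0],[63,1]]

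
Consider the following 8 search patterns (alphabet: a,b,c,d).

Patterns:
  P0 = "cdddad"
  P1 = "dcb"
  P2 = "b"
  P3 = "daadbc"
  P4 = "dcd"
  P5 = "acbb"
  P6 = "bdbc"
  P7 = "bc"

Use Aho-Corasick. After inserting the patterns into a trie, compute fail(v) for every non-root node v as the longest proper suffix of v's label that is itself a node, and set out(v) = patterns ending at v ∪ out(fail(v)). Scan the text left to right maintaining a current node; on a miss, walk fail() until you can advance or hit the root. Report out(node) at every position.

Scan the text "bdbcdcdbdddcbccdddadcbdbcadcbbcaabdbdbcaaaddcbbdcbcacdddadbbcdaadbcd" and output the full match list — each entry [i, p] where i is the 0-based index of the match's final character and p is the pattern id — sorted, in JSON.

Build automaton:
Trie nodes:
  0='ε' goto a→17 b→10 c→1 d→7
  1='c' goto d→2
  2='cd' goto d→3
  3='cdd' goto d→4
  4='cddd' goto a→5
  5='cddda' goto d→6
  6='cdddad' goto ·  [P0 ends]
  7='d' goto a→11 c→8
  8='dc' goto b→9 d→16
  9='dcb' goto ·  [P1 ends]
  10='b' goto c→24 d→21  [P2 ends]
  11='da' goto a→12
  12='daa' goto d→13
  13='daad' goto b→14
  14='daadb' goto c→15
  15='daadbc' goto ·  [P3 ends]
  16='dcd' goto ·  [P4 ends]
  17='a' goto c→18
  18='ac' goto b→19
  19='acb' goto b→20
  20='acbb' goto ·  [P5 ends]
  21='bd' goto b→22
  22='bdb' goto c→23
  23='bdbc' goto ·  [P6 ends]
  24='bc' goto ·  [P7 ends]

BFS fail/out derivation:
  n1('c'): parent n0 fail=0; on 'c' 0 → fail=0;  out ∅∪∅=∅
  n7('d'): parent n0 fail=0; on 'd' 0 → fail=0;  out ∅∪∅=∅
  n10('b'): parent n0 fail=0; on 'b' 0 → fail=0;  out {2}∪∅={2}
  n17('a'): parent n0 fail=0; on 'a' 0 → fail=0;  out ∅∪∅=∅
  n2('cd'): parent n1 fail=0; on 'd' 0 → fail=7;  out ∅∪∅=∅
  n8('dc'): parent n7 fail=0; on 'c' 0 → fail=1;  out ∅∪∅=∅
  n11('da'): parent n7 fail=0; on 'a' 0 → fail=17;  out ∅∪∅=∅
  n18('ac'): parent n17 fail=0; on 'c' 0 → fail=1;  out ∅∪∅=∅
  n21('bd'): parent n10 fail=0; on 'd' 0 → fail=7;  out ∅∪∅=∅
  n24('bc'): parent n10 fail=0; on 'c' 0 → fail=1;  out {7}∪∅={7}
  n3('cdd'): parent n2 fail=7; on 'd' 7→0 → fail=7;  out ∅∪∅=∅
  n9('dcb'): parent n8 fail=1; on 'b' 1→0 → fail=10;  out {1}∪{2}={1,2}
  n12('daa'): parent n11 fail=17; on 'a' 17→0 → fail=17;  out ∅∪∅=∅
  n16('dcd'): parent n8 fail=1; on 'd' 1 → fail=2;  out {4}∪∅={4}
  n19('acb'): parent n18 fail=1; on 'b' 1→0 → fail=10;  out ∅∪{2}={2}
  n22('bdb'): parent n21 fail=7; on 'b' 7→0 → fail=10;  out ∅∪{2}={2}
  n4('cddd'): parent n3 fail=7; on 'd' 7→0 → fail=7;  out ∅∪∅=∅
  n13('daad'): parent n12 fail=17; on 'd' 17→0 → fail=7;  out ∅∪∅=∅
  n20('acbb'): parent n19 fail=10; on 'b' 10→0 → fail=10;  out {5}∪{2}={2,5}
  n23('bdbc'): parent n22 fail=10; on 'c' 10 → fail=24;  out {6}∪{7}={6,7}
  n5('cddda'): parent n4 fail=7; on 'a' 7 → fail=11;  out ∅∪∅=∅
  n14('daadb'): parent n13 fail=7; on 'b' 7→0 → fail=10;  out ∅∪{2}={2}
  n6('cdddad'): parent n5 fail=11; on 'd' 11→17→0 → fail=7;  out {0}∪∅={0}
  n15('daadbc'): parent n14 fail=10; on 'c' 10 → fail=24;  out {3}∪{7}={3,7}

Text stream:
[0] read 'b'  n0⇒n10  ** P2@[0:0]
[1] read 'd'  n10⇒n21
[2] read 'b'  n21⇒n22  ** P2@[2:2]
[3] read 'c'  n22⇒n23  ** P6@[0:3],P7@[2:3]
[4] read 'd'  n23⇒n2 ·f
[5] read 'c'  n2⇒n8 ·f
[6] read 'd'  n8⇒n16  ** P4@[4:6]
[7] read 'b'  n16⇒n10 ·f  ** P2@[7:7]
[8] read 'd'  n10⇒n21
[9] read 'd'  n21⇒n7 ·f
[10] read 'd'  n7⇒n7 ·f
[11] read 'c'  n7⇒n8
[12] read 'b'  n8⇒n9  ** P1@[10:12],P2@[12:12]
[13] read 'c'  n9⇒n24 ·f  ** P7@[12:13]
[14] read 'c'  n24⇒n1 ·f
[15] read 'd'  n1⇒n2
[16] read 'd'  n2⇒n3
[17] read 'd'  n3⇒n4
[18] read 'a'  n4⇒n5
[19] read 'd'  n5⇒n6  ** P0@[14:19]
[20] read 'c'  n6⇒n8 ·f
[21] read 'b'  n8⇒n9  ** P1@[19:21],P2@[21:21]
[22] read 'd'  n9⇒n21 ·f
[23] read 'b'  n21⇒n22  ** P2@[23:23]
[24] read 'c'  n22⇒n23  ** P6@[21:24],P7@[23:24]
[25] read 'a'  n23⇒n17 ·f
[26] read 'd'  n17⇒n7 ·f
[27] read 'c'  n7⇒n8
[28] read 'b'  n8⇒n9  ** P1@[26:28],P2@[28:28]
[29] read 'b'  n9⇒n10 ·f  ** P2@[29:29]
[30] read 'c'  n10⇒n24  ** P7@[29:30]
[31] read 'a'  n24⇒n17 ·f
[32] read 'a'  n17⇒n17 ·f
[33] read 'b'  n17⇒n10 ·f  ** P2@[33:33]
[34] read 'd'  n10⇒n21
[35] read 'b'  n21⇒n22  ** P2@[35:35]
[36] read 'd'  n22⇒n21 ·f
[37] read 'b'  n21⇒n22  ** P2@[37:37]
[38] read 'c'  n22⇒n23  ** P6@[35:38],P7@[37:38]
[39] read 'a'  n23⇒n17 ·f
[40] read 'a'  n17⇒n17 ·f
[41] read 'a'  n17⇒n17 ·f
[42] read 'd'  n17⇒n7 ·f
[43] read 'd'  n7⇒n7 ·f
[44] read 'c'  n7⇒n8
[45] read 'b'  n8⇒n9  ** P1@[43:45],P2@[45:45]
[46] read 'b'  n9⇒n10 ·f  ** P2@[46:46]
[47] read 'd'  n10⇒n21
[48] read 'c'  n21⇒n8 ·f
[49] read 'b'  n8⇒n9  ** P1@[47:49],P2@[49:49]
[50] read 'c'  n9⇒n24 ·f  ** P7@[49:50]
[51] read 'a'  n24⇒n17 ·f
[52] read 'c'  n17⇒n18
[53] read 'd'  n18⇒n2 ·f
[54] read 'd'  n2⇒n3
[55] read 'd'  n3⇒n4
[56] read 'a'  n4⇒n5
[57] read 'd'  n5⇒n6  ** P0@[52:57]
[58] read 'b'  n6⇒n10 ·f  ** P2@[58:58]
[59] read 'b'  n10⇒n10 ·f  ** P2@[59:59]
[60] read 'c'  n10⇒n24  ** P7@[59:60]
[61] read 'd'  n24⇒n2 ·f
[62] read 'a'  n2⇒n11 ·f
[63] read 'a'  n11⇒n12
[64] read 'd'  n12⇒n13
[65] read 'b'  n13⇒n14  ** P2@[65:65]
[66] read 'c'  n14⇒n15  ** P3@[61:66],P7@[65:66]
[67] read 'd'  n15⇒n2 ·f

Result: [[0,2],[2,2],[3,6],[3,7],[6,4],[7,2],[12,1],[12,2],[13,7],[19,0],[21,1],[21,2],[23,2],[24,6],[24,7],[28,1],[28,2],[29,2],[30,7],[33,2],[35,2],[37,2],[38,6],[38,7],[45,1],[45,2],[46,2],[49,1],[49,2],[50,7],[57,0],[58,2],[59,2],[60,7],[65,2],[66,3],[66,7]]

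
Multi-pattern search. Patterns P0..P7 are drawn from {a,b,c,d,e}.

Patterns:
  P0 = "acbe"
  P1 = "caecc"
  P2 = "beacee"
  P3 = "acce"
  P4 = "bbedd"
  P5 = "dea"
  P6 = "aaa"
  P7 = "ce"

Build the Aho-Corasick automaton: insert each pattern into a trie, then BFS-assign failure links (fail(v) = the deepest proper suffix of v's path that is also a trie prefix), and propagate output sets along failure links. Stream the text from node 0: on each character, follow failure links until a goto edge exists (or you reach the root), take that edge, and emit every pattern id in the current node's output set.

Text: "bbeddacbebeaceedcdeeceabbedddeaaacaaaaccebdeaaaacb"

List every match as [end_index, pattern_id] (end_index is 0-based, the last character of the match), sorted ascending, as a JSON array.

Construct AC machine:
Trie nodes:
  n0 'ε': a→1 b→10 c→5 d→22
  n1 'a': a→25 c→2
  n2 'ac': b→3 c→16
  n3 'acb': e→4
  n4 'acbe': ·  [P0 ends]
  n5 'c': a→6 e→27
  n6 'ca': e→7
  n7 'cae': c→8
  n8 'caec': c→9
  n9 'caecc': ·  [P1 ends]
  n10 'b': b→18 e→11
  n11 'be': a→12
  n12 'bea': c→13
  n13 'beac': e→14
  n14 'beace': e→15
  n15 'beacee': ·  [P2 ends]
  n16 'acc': e→17
  n17 'acce': ·  [P3 ends]
  n18 'bb': e→19
  n19 'bbe': d→20
  n20 'bbed': d→21
  n21 'bbedd': ·  [P4 ends]
  n22 'd': e→23
  n23 'de': a→24
  n24 'dea': ·  [P5 ends]
  n25 'aa': a→26
  n26 'aaa': ·  [P6 ends]
  n27 'ce': ·  [P7 ends]

Failure links (BFS by depth):
  fail(1) 'a': from fail(0)=0 chase 'a': 0 ⇒ 0;  out=∅∪out(0)=∅
  fail(5) 'c': from fail(0)=0 chase 'c': 0 ⇒ 0;  out=∅∪out(0)=∅
  fail(10) 'b': from fail(0)=0 chase 'b': 0 ⇒ 0;  out=∅∪out(0)=∅
  fail(22) 'd': from fail(0)=0 chase 'd': 0 ⇒ 0;  out=∅∪out(0)=∅
  fail(2) 'ac': from fail(1)=0 chase 'c': 0 ⇒ 5;  out=∅∪out(5)=∅
  fail(6) 'ca': from fail(5)=0 chase 'a': 0 ⇒ 1;  out=∅∪out(1)=∅
  fail(11) 'be': from fail(10)=0 chase 'e': 0 ⇒ 0;  out=∅∪out(0)=∅
  fail(18) 'bb': from fail(10)=0 chase 'b': 0 ⇒ 10;  out=∅∪out(10)=∅
  fail(23) 'de': from fail(22)=0 chase 'e': 0 ⇒ 0;  out=∅∪out(0)=∅
  fail(25) 'aa': from fail(1)=0 chase 'a': 0 ⇒ 1;  out=∅∪out(1)=∅
  fail(27) 'ce': from fail(5)=0 chase 'e': 0 ⇒ 0;  out={7}∪out(0)={7}
  fail(3) 'acb': from fail(2)=5 chase 'b': 5→0 ⇒ 10;  out=∅∪out(10)=∅
  fail(7) 'cae': from fail(6)=1 chase 'e': 1→0 ⇒ 0;  out=∅∪out(0)=∅
  fail(12) 'bea': from fail(11)=0 chase 'a': 0 ⇒ 1;  out=∅∪out(1)=∅
  fail(16) 'acc': from fail(2)=5 chase 'c': 5→0 ⇒ 5;  out=∅∪out(5)=∅
  fail(19) 'bbe': from fail(18)=10 chase 'e': 10 ⇒ 11;  out=∅∪out(11)=∅
  fail(24) 'dea': from fail(23)=0 chase 'a': 0 ⇒ 1;  out={5}∪out(1)={5}
  fail(26) 'aaa': from fail(25)=1 chase 'a': 1 ⇒ 25;  out={6}∪out(25)={6}
  fail(4) 'acbe': from fail(3)=10 chase 'e': 10 ⇒ 11;  out={0}∪out(11)={0}
  fail(8) 'caec': from fail(7)=0 chase 'c': 0 ⇒ 5;  out=∅∪out(5)=∅
  fail(13) 'beac': from fail(12)=1 chase 'c': 1 ⇒ 2;  out=∅∪out(2)=∅
  fail(17) 'acce': from fail(16)=5 chase 'e': 5 ⇒ 27;  out={3}∪out(27)={3,7}
  fail(20) 'bbed': from fail(19)=11 chase 'd': 11→0 ⇒ 22;  out=∅∪out(22)=∅
  fail(9) 'caecc': from fail(8)=5 chase 'c': 5→0 ⇒ 5;  out={1}∪out(5)={1}
  fail(14) 'beace': from fail(13)=2 chase 'e': 2→5 ⇒ 27;  out=∅∪out(27)={7}
  fail(21) 'bbedd': from fail(20)=22 chase 'd': 22→0 ⇒ 22;  out={4}∪out(22)={4}
  fail(15) 'beacee': from fail(14)=27 chase 'e': 27→0 ⇒ 0;  out={2}∪out(0)={2}

Run:
pos 0 'b': at 10
pos 1 'b': at 18
pos 2 'e': at 19
pos 3 'd': at 20
pos 4 'd': at 21  → match P4@[0:4]
pos 5 'a': at 1 (via fail)
pos 6 'c': at 2
pos 7 'b': at 3
pos 8 'e': at 4  → match P0@[5:8]
pos 9 'b': at 10 (via fail)
pos 10 'e': at 11
pos 11 'a': at 12
pos 12 'c': at 13
pos 13 'e': at 14  → match P7@[12:13]
pos 14 'e': at 15  → match P2@[9:14]
pos 15 'd': at 22 (via fail)
pos 16 'c': at 5 (via fail)
pos 17 'd': at 22 (via fail)
pos 18 'e': at 23
pos 19 'e': at 0 (via fail)
pos 20 'c': at 5
pos 21 'e': at 27  → match P7@[20:21]
pos 22 'a': at 1 (via fail)
pos 23 'b': at 10 (via fail)
pos 24 'b': at 18
pos 25 'e': at 19
pos 26 'd': at 20
pos 27 'd': at 21  → match P4@[23:27]
pos 28 'd': at 22 (via fail)
pos 29 'e': at 23
pos 30 'a': at 24  → match P5@[28:30]
pos 31 'a': at 25 (via fail)
pos 32 'a': at 26  → match P6@[30:32]
pos 33 'c': at 2 (via fail)
pos 34 'a': at 6 (via fail)
pos 35 'a': at 25 (via fail)
pos 36 'a': at 26  → match P6@[34:36]
pos 37 'a': at 26 (via fail)  → match P6@[35:37]
pos 38 'c': at 2 (via fail)
pos 39 'c': at 16
pos 40 'e': at 17  → match P3@[37:40],P7@[39:40]
pos 41 'b': at 10 (via fail)
pos 42 'd': at 22 (via fail)
pos 43 'e': at 23
pos 44 'a': at 24  → match P5@[42:44]
pos 45 'a': at 25 (via fail)
pos 46 'a': at 26  → match P6@[44:46]
pos 47 'a': at 26 (via fail)  → match P6@[45:47]
pos 48 'c': at 2 (via fail)
pos 49 'b': at 3

Matches: [[4,4],[8,0],[13,7],[14,2],[21,7],[27,4],[30,5],[32,6],[36,6],[37,6],[40,3],[40,7],[44,5],[46,6],[47,6]]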